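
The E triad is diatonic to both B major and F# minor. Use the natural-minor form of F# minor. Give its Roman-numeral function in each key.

The scale of B major is B C# D# E F# G# A#; E is degree 4, and the triad built there (E-G#-B) is major, so it is IV.
The scale of F# minor (natural minor) is F# G# A B C# D E; E is degree 7, and the triad built there (E-G#-B) is major, so it is VII.

IV in B major; VII in F# minor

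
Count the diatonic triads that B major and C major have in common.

0

Diatonic triads of B major: B (I), C#m (ii), D#m (iii), E (IV), F# (V), G#m (vi), A#dim (vii°).
Diatonic triads of C major: C (I), Dm (ii), Em (iii), F (IV), G (V), Am (vi), Bdim (vii°).
No triad has the same root and quality in both keys.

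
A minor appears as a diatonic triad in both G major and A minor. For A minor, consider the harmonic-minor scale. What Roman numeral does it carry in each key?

The scale of G major is G A B C D E F#; A is degree 2, and the triad built there (A-C-E) is minor, so it is ii.
The scale of A minor (harmonic minor) is A B C D E F G#; A is degree 1, and the triad built there (A-C-E) is minor, so it is i.

ii in G major; i in A minor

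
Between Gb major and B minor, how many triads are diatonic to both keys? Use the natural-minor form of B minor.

0

Diatonic triads of Gb major: Gb major (I), Ab minor (ii), Bb minor (iii), Cb major (IV), Db major (V), Eb minor (vi), F diminished (vii°).
Diatonic triads of B minor (natural minor): B minor (i), C# diminished (ii°), D major (III), E minor (iv), F# minor (v), G major (VI), A major (VII).
No triad has the same root and quality in both keys.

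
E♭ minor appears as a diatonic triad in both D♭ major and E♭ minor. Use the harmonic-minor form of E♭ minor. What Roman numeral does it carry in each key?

ii in D♭ major; i in E♭ minor

The scale of D♭ major is D♭ E♭ F G♭ A♭ B♭ C; E♭ is degree 2, and the triad built there (E♭-G♭-B♭) is minor, so it is ii.
The scale of E♭ minor (harmonic minor) is E♭ F G♭ A♭ B♭ C♭ D; E♭ is degree 1, and the triad built there (E♭-G♭-B♭) is minor, so it is i.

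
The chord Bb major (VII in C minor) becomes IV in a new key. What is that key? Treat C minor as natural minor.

The numeral IV denotes a major triad on scale degree 4. With Bb on degree 4, the tonic of the new key is F.
Degree 4 carries a major triad in major keys, so the destination is F major.
Check: the diatonic triads of F major are F (I), Gm (ii), Am (iii), Bb (IV), C (V), Dm (vi), Edim (vii°) — Bb major is indeed IV.

F major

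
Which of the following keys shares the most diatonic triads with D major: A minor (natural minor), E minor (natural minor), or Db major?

Triads of D major: D (I), Em (ii), F#m (iii), G (IV), A (V), Bm (vi), C#dim (vii°).
A minor (natural minor) shares 2: Em, G.
E minor (natural minor) shares 4: D, Em, G, Bm.
Db major shares 0: none.
The most common triads (4) are shared with E minor.

E minor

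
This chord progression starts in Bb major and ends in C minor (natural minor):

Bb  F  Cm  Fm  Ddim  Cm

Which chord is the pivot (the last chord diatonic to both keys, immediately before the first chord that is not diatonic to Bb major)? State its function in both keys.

Cm — ii in Bb major, i in C minor

Chords diatonic to Bb major: Bb, Cm, Dm, Eb, F, Gm, Adim.
Reading the progression, the first chord not in that set is Fm, so the modulation leaves Bb major there.
The chord immediately before Fm is Cm, which is diatonic to both keys: ii in Bb major and i in C minor.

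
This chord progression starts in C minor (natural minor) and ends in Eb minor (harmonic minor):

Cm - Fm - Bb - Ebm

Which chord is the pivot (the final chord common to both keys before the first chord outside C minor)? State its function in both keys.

Chords diatonic to C minor: Cm, Ddim, Eb, Fm, Gm, Ab, Bb.
Reading the progression, the first chord not in that set is Ebm, so the modulation leaves C minor there.
The chord immediately before Ebm is Bb, which is diatonic to both keys: VII in C minor and V in Eb minor.

Bb — VII in C minor, V in Eb minor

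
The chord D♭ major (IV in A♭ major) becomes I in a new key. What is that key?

The numeral I denotes a major triad on scale degree 1. With D♭ on degree 1, the tonic of the new key is D♭.
Degree 1 carries a major triad in major keys, so the destination is D♭ major.
Check: the diatonic triads of D♭ major are D♭ (I), E♭m (ii), Fm (iii), G♭ (IV), A♭ (V), B♭m (vi), Cdim (vii°) — D♭ major is indeed I.

D♭ major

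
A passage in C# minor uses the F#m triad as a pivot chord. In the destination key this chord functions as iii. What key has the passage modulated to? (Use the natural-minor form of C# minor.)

The numeral iii denotes a minor triad on scale degree 3. With F# on degree 3, the tonic of the new key is D.
Degree 3 carries a minor triad in major keys, so the destination is D major.
Check: the diatonic triads of D major are D (I), Em (ii), F#m (iii), G (IV), A (V), Bm (vi), C#dim (vii°) — F#m is indeed iii.

D major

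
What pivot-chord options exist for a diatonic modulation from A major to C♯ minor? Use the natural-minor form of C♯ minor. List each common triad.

A, C♯m, E, F♯m

Triads in A major: A major (I), B minor (ii), C♯ minor (iii), D major (IV), E major (V), F♯ minor (vi), G♯ diminished (vii°).
Triads in C♯ minor (natural minor): C♯ minor (i), D♯ diminished (ii°), E major (III), F♯ minor (iv), G♯ minor (v), A major (VI), B major (VII).
Shared triads with their functions: A major (I in A major, VI in C♯ minor); C♯ minor (iii in A major, i in C♯ minor); E major (V in A major, III in C♯ minor); F♯ minor (vi in A major, iv in C♯ minor).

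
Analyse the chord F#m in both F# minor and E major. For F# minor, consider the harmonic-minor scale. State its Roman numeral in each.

i in F# minor; ii in E major

The scale of F# minor (harmonic minor) is F# G# A B C# D E#; F# is degree 1, and the triad built there (F#-A-C#) is minor, so it is i.
The scale of E major is E F# G# A B C# D#; F# is degree 2, and the triad built there (F#-A-C#) is minor, so it is ii.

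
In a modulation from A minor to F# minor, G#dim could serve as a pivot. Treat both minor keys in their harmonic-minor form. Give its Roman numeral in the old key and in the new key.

vii° in A minor; ii° in F# minor

The scale of A minor (harmonic minor) is A B C D E F G#; G# is degree 7, and the triad built there (G#-B-D) is diminished, so it is vii°.
The scale of F# minor (harmonic minor) is F# G# A B C# D E#; G# is degree 2, and the triad built there (G#-B-D) is diminished, so it is ii°.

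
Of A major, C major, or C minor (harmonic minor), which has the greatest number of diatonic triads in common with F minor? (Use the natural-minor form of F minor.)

Triads of F minor (natural minor): F minor (i), G diminished (ii°), Ab major (III), Bb minor (iv), C minor (v), Db major (VI), Eb major (VII).
A major shares 0: none.
C major shares 0: none.
C minor (harmonic minor) shares 3: Fm, Ab, Cm.
The most common triads (3) are shared with C minor.

C minor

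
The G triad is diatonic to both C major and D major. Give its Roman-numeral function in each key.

V in C major; IV in D major

The scale of C major is C D E F G A B; G is degree 5, and the triad built there (G-B-D) is major, so it is V.
The scale of D major is D E F# G A B C#; G is degree 4, and the triad built there (G-B-D) is major, so it is IV.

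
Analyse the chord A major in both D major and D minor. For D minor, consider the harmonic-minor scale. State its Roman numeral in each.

The scale of D major is D E F♯ G A B C♯; A is degree 5, and the triad built there (A-C♯-E) is major, so it is V.
The scale of D minor (harmonic minor) is D E F G A B♭ C♯; A is degree 5, and the triad built there (A-C♯-E) is major, so it is V.

V in D major; V in D minor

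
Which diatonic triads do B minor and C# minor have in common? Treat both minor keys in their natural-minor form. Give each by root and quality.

F#m, A

Triads in B minor (natural minor): B minor (i), C# diminished (ii°), D major (III), E minor (iv), F# minor (v), G major (VI), A major (VII).
Triads in C# minor (natural minor): C# minor (i), D# diminished (ii°), E major (III), F# minor (iv), G# minor (v), A major (VI), B major (VII).
Shared triads with their functions: F# minor (v in B minor, iv in C# minor); A major (VII in B minor, VI in C# minor).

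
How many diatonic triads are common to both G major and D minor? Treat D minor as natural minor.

Diatonic triads of G major: G (I), Am (ii), Bm (iii), C (IV), D (V), Em (vi), F♯dim (vii°).
Diatonic triads of D minor (natural minor): Dm (i), Edim (ii°), F (III), Gm (iv), Am (v), B♭ (VI), C (VII).
Matching root and quality in both lists: Am, C.
That gives 2 common triads.

2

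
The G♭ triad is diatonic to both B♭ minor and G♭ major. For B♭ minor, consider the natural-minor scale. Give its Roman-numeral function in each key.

VI in B♭ minor; I in G♭ major

The scale of B♭ minor (natural minor) is B♭ C D♭ E♭ F G♭ A♭; G♭ is degree 6, and the triad built there (G♭-B♭-D♭) is major, so it is VI.
The scale of G♭ major is G♭ A♭ B♭ C♭ D♭ E♭ F; G♭ is degree 1, and the triad built there (G♭-B♭-D♭) is major, so it is I.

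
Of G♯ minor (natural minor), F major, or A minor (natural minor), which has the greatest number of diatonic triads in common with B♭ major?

F major

Triads of B♭ major: B♭ major (I), C minor (ii), D minor (iii), E♭ major (IV), F major (V), G minor (vi), A diminished (vii°).
G♯ minor (natural minor) shares 0: none.
F major shares 4: B♭, Dm, F, Gm.
A minor (natural minor) shares 2: Dm, F.
The most common triads (4) are shared with F major.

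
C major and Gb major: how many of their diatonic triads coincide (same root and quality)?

Diatonic triads of C major: C (I), Dm (ii), Em (iii), F (IV), G (V), Am (vi), Bdim (vii°).
Diatonic triads of Gb major: Gb (I), Abm (ii), Bbm (iii), Cb (IV), Db (V), Ebm (vi), Fdim (vii°).
No triad has the same root and quality in both keys.

0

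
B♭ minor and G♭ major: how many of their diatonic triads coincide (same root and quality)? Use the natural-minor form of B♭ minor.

4

Diatonic triads of B♭ minor (natural minor): B♭m (i), Cdim (ii°), D♭ (III), E♭m (iv), Fm (v), G♭ (VI), A♭ (VII).
Diatonic triads of G♭ major: G♭ (I), A♭m (ii), B♭m (iii), C♭ (IV), D♭ (V), E♭m (vi), Fdim (vii°).
Matching root and quality in both lists: B♭m, D♭, E♭m, G♭.
That gives 4 common triads.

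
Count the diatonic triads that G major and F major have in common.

2

Diatonic triads of G major: G (I), Am (ii), Bm (iii), C (IV), D (V), Em (vi), F#dim (vii°).
Diatonic triads of F major: F (I), Gm (ii), Am (iii), Bb (IV), C (V), Dm (vi), Edim (vii°).
Matching root and quality in both lists: Am, C.
That gives 2 common triads.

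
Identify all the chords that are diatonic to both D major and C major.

Em, G

Triads in D major: D (I), Em (ii), F♯m (iii), G (IV), A (V), Bm (vi), C♯dim (vii°).
Triads in C major: C (I), Dm (ii), Em (iii), F (IV), G (V), Am (vi), Bdim (vii°).
Shared triads with their functions: Em (ii in D major, iii in C major); G (IV in D major, V in C major).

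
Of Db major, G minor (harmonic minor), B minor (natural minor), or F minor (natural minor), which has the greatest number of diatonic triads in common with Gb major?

Db major

Triads of Gb major: Gb (I), Abm (ii), Bbm (iii), Cb (IV), Db (V), Ebm (vi), Fdim (vii°).
Db major shares 4: Gb, Bbm, Db, Ebm.
G minor (harmonic minor) shares 0: none.
B minor (natural minor) shares 0: none.
F minor (natural minor) shares 2: Bbm, Db.
The most common triads (4) are shared with Db major.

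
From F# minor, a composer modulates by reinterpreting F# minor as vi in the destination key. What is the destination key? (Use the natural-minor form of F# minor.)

A major

The numeral vi denotes a minor triad on scale degree 6. With F# on degree 6, the tonic of the new key is A.
Degree 6 carries a minor triad in major keys, so the destination is A major.
Check: the diatonic triads of A major are A (I), Bm (ii), C#m (iii), D (IV), E (V), F#m (vi), G#dim (vii°) — F# minor is indeed vi.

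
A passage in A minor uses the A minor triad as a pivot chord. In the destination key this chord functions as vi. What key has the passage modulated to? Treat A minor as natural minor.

C major

The numeral vi denotes a minor triad on scale degree 6. With A on degree 6, the tonic of the new key is C.
Degree 6 carries a minor triad in major keys, so the destination is C major.
Check: the diatonic triads of C major are C (I), Dm (ii), Em (iii), F (IV), G (V), Am (vi), Bdim (vii°) — A minor is indeed vi.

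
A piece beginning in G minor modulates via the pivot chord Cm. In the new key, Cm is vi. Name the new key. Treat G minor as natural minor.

The numeral vi denotes a minor triad on scale degree 6. With C on degree 6, the tonic of the new key is Eb.
Degree 6 carries a minor triad in major keys, so the destination is Eb major.
Check: the diatonic triads of Eb major are Eb (I), Fm (ii), Gm (iii), Ab (IV), Bb (V), Cm (vi), Ddim (vii°) — Cm is indeed vi.

Eb major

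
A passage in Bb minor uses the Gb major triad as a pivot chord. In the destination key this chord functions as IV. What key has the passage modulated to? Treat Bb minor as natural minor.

Db major

The numeral IV denotes a major triad on scale degree 4. With Gb on degree 4, the tonic of the new key is Db.
Degree 4 carries a major triad in major keys, so the destination is Db major.
Check: the diatonic triads of Db major are Db (I), Ebm (ii), Fm (iii), Gb (IV), Ab (V), Bbm (vi), Cdim (vii°) — Gb major is indeed IV.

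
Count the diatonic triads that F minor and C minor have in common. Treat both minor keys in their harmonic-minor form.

1

Diatonic triads of F minor (harmonic minor): F minor (i), G diminished (ii°), Ab augmented (III+), Bb minor (iv), C major (V), Db major (VI), E diminished (vii°).
Diatonic triads of C minor (harmonic minor): C minor (i), D diminished (ii°), Eb augmented (III+), F minor (iv), G major (V), Ab major (VI), B diminished (vii°).
Matching root and quality in both lists: F minor.
That gives 1 common triad.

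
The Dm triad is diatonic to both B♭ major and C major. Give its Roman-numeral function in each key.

iii in B♭ major; ii in C major

The scale of B♭ major is B♭ C D E♭ F G A; D is degree 3, and the triad built there (D-F-A) is minor, so it is iii.
The scale of C major is C D E F G A B; D is degree 2, and the triad built there (D-F-A) is minor, so it is ii.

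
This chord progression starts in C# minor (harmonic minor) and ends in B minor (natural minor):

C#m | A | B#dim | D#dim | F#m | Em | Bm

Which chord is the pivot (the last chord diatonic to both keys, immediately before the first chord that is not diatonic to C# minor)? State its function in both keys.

Chords diatonic to C# minor: C#m, D#dim, Eaug, F#m, G#, A, B#dim.
Reading the progression, the first chord not in that set is Em, so the modulation leaves C# minor there.
The chord immediately before Em is F#m, which is diatonic to both keys: iv in C# minor and v in B minor.

F#m — iv in C# minor, v in B minor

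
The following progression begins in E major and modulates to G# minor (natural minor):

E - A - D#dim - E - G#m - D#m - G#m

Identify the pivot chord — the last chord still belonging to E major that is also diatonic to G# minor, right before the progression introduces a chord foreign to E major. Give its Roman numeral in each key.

Chords diatonic to E major: E, F#m, G#m, A, B, C#m, D#dim.
Reading the progression, the first chord not in that set is D#m, so the modulation leaves E major there.
The chord immediately before D#m is G#m, which is diatonic to both keys: iii in E major and i in G# minor.

G#m — iii in E major, i in G# minor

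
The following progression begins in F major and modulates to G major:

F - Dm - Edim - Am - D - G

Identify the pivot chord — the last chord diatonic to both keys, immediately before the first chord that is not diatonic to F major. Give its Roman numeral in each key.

Chords diatonic to F major: F, Gm, Am, Bb, C, Dm, Edim.
Reading the progression, the first chord not in that set is D, so the modulation leaves F major there.
The chord immediately before D is Am, which is diatonic to both keys: iii in F major and ii in G major.

Am — iii in F major, ii in G major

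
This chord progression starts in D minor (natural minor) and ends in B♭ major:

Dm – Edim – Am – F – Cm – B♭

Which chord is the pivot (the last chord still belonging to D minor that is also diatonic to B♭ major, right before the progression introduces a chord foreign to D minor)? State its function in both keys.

Chords diatonic to D minor: Dm, Edim, F, Gm, Am, B♭, C.
Reading the progression, the first chord not in that set is Cm, so the modulation leaves D minor there.
The chord immediately before Cm is F, which is diatonic to both keys: III in D minor and V in B♭ major.

F — III in D minor, V in B♭ major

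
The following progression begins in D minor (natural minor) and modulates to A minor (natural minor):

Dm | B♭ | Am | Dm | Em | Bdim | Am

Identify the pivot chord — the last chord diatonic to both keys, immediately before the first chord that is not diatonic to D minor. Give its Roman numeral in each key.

Chords diatonic to D minor: Dm, Edim, F, Gm, Am, B♭, C.
Reading the progression, the first chord not in that set is Em, so the modulation leaves D minor there.
The chord immediately before Em is Dm, which is diatonic to both keys: i in D minor and iv in A minor.

Dm — i in D minor, iv in A minor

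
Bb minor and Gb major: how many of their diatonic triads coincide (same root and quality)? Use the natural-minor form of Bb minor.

Diatonic triads of Bb minor (natural minor): Bbm (i), Cdim (ii°), Db (III), Ebm (iv), Fm (v), Gb (VI), Ab (VII).
Diatonic triads of Gb major: Gb (I), Abm (ii), Bbm (iii), Cb (IV), Db (V), Ebm (vi), Fdim (vii°).
Matching root and quality in both lists: Bbm, Db, Ebm, Gb.
That gives 4 common triads.

4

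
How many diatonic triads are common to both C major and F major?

4

Diatonic triads of C major: C (I), Dm (ii), Em (iii), F (IV), G (V), Am (vi), Bdim (vii°).
Diatonic triads of F major: F (I), Gm (ii), Am (iii), B♭ (IV), C (V), Dm (vi), Edim (vii°).
Matching root and quality in both lists: C, Dm, F, Am.
That gives 4 common triads.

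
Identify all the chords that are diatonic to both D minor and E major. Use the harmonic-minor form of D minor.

Triads in D minor (harmonic minor): D minor (i), E diminished (ii°), F augmented (III+), G minor (iv), A major (V), B♭ major (VI), C♯ diminished (vii°).
Triads in E major: E major (I), F♯ minor (ii), G♯ minor (iii), A major (IV), B major (V), C♯ minor (vi), D♯ diminished (vii°).
Shared triads with their functions: A major (V in D minor, IV in E major).

A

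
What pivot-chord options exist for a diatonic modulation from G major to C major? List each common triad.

G, Am, C, Em

Triads in G major: G (I), Am (ii), Bm (iii), C (IV), D (V), Em (vi), F♯dim (vii°).
Triads in C major: C (I), Dm (ii), Em (iii), F (IV), G (V), Am (vi), Bdim (vii°).
Shared triads with their functions: G (I in G major, V in C major); Am (ii in G major, vi in C major); C (IV in G major, I in C major); Em (vi in G major, iii in C major).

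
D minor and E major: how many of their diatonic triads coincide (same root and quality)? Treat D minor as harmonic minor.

Diatonic triads of D minor (harmonic minor): Dm (i), Edim (ii°), Faug (III+), Gm (iv), A (V), B♭ (VI), C♯dim (vii°).
Diatonic triads of E major: E (I), F♯m (ii), G♯m (iii), A (IV), B (V), C♯m (vi), D♯dim (vii°).
Matching root and quality in both lists: A.
That gives 1 common triad.

1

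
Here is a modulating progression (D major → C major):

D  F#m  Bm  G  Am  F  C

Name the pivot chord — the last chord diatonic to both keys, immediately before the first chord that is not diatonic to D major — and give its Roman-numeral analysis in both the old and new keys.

Chords diatonic to D major: D, Em, F#m, G, A, Bm, C#dim.
Reading the progression, the first chord not in that set is Am, so the modulation leaves D major there.
The chord immediately before Am is G, which is diatonic to both keys: IV in D major and V in C major.

G — IV in D major, V in C major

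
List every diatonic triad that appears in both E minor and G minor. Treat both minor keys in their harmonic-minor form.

Triads in E minor (harmonic minor): Em (i), F#dim (ii°), Gaug (III+), Am (iv), B (V), C (VI), D#dim (vii°).
Triads in G minor (harmonic minor): Gm (i), Adim (ii°), Bbaug (III+), Cm (iv), D (V), Eb (VI), F#dim (vii°).
Shared triads with their functions: F#dim (ii° in E minor, vii° in G minor).

F#dim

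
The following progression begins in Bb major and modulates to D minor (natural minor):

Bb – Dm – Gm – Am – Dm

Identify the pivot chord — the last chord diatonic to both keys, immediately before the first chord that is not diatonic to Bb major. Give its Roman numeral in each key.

Gm — vi in Bb major, iv in D minor

Chords diatonic to Bb major: Bb, Cm, Dm, Eb, F, Gm, Adim.
Reading the progression, the first chord not in that set is Am, so the modulation leaves Bb major there.
The chord immediately before Am is Gm, which is diatonic to both keys: vi in Bb major and iv in D minor.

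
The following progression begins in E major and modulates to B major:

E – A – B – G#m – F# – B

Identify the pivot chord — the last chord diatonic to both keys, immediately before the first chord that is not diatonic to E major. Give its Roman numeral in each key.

Chords diatonic to E major: E, F#m, G#m, A, B, C#m, D#dim.
Reading the progression, the first chord not in that set is F#, so the modulation leaves E major there.
The chord immediately before F# is G#m, which is diatonic to both keys: iii in E major and vi in B major.

G#m — iii in E major, vi in B major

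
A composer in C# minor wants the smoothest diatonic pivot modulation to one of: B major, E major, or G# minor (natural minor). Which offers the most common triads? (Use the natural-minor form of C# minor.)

Triads of C# minor (natural minor): C#m (i), D#dim (ii°), E (III), F#m (iv), G#m (v), A (VI), B (VII).
B major shares 4: C#m, E, G#m, B.
E major shares 7: C#m, D#dim, E, F#m, G#m, A, B.
G# minor (natural minor) shares 4: C#m, E, G#m, B.
The most common triads (7) are shared with E major.

E major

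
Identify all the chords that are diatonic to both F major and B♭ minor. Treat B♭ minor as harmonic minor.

Triads in F major: F major (I), G minor (ii), A minor (iii), B♭ major (IV), C major (V), D minor (vi), E diminished (vii°).
Triads in B♭ minor (harmonic minor): B♭ minor (i), C diminished (ii°), D♭ augmented (III+), E♭ minor (iv), F major (V), G♭ major (VI), A diminished (vii°).
Shared triads with their functions: F major (I in F major, V in B♭ minor).

F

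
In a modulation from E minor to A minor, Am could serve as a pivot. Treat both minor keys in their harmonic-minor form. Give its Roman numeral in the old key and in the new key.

iv in E minor; i in A minor

The scale of E minor (harmonic minor) is E F♯ G A B C D♯; A is degree 4, and the triad built there (A-C-E) is minor, so it is iv.
The scale of A minor (harmonic minor) is A B C D E F G♯; A is degree 1, and the triad built there (A-C-E) is minor, so it is i.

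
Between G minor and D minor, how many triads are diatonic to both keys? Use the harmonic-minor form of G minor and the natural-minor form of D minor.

Diatonic triads of G minor (harmonic minor): Gm (i), Adim (ii°), Bbaug (III+), Cm (iv), D (V), Eb (VI), F#dim (vii°).
Diatonic triads of D minor (natural minor): Dm (i), Edim (ii°), F (III), Gm (iv), Am (v), Bb (VI), C (VII).
Matching root and quality in both lists: Gm.
That gives 1 common triad.

1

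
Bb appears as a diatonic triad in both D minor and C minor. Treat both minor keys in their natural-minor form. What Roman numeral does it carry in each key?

VI in D minor; VII in C minor

The scale of D minor (natural minor) is D E F G A Bb C; Bb is degree 6, and the triad built there (Bb-D-F) is major, so it is VI.
The scale of C minor (natural minor) is C D Eb F G Ab Bb; Bb is degree 7, and the triad built there (Bb-D-F) is major, so it is VII.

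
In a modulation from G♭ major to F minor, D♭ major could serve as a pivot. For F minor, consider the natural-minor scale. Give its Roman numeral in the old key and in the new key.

The scale of G♭ major is G♭ A♭ B♭ C♭ D♭ E♭ F; D♭ is degree 5, and the triad built there (D♭-F-A♭) is major, so it is V.
The scale of F minor (natural minor) is F G A♭ B♭ C D♭ E♭; D♭ is degree 6, and the triad built there (D♭-F-A♭) is major, so it is VI.

V in G♭ major; VI in F minor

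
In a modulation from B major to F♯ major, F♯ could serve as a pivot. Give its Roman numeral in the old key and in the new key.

V in B major; I in F♯ major

The scale of B major is B C♯ D♯ E F♯ G♯ A♯; F♯ is degree 5, and the triad built there (F♯-A♯-C♯) is major, so it is V.
The scale of F♯ major is F♯ G♯ A♯ B C♯ D♯ E♯; F♯ is degree 1, and the triad built there (F♯-A♯-C♯) is major, so it is I.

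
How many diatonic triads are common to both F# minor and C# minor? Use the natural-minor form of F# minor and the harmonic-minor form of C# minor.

3

Diatonic triads of F# minor (natural minor): F# minor (i), G# diminished (ii°), A major (III), B minor (iv), C# minor (v), D major (VI), E major (VII).
Diatonic triads of C# minor (harmonic minor): C# minor (i), D# diminished (ii°), E augmented (III+), F# minor (iv), G# major (V), A major (VI), B# diminished (vii°).
Matching root and quality in both lists: F# minor, A major, C# minor.
That gives 3 common triads.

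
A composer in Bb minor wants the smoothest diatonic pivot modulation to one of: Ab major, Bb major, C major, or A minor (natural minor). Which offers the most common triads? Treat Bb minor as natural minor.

Triads of Bb minor (natural minor): Bb minor (i), C diminished (ii°), Db major (III), Eb minor (iv), F minor (v), Gb major (VI), Ab major (VII).
Ab major shares 4: Bbm, Db, Fm, Ab.
Bb major shares 0: none.
C major shares 0: none.
A minor (natural minor) shares 0: none.
The most common triads (4) are shared with Ab major.

Ab major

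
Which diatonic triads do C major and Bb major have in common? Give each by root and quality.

Dm, F

Triads in C major: C (I), Dm (ii), Em (iii), F (IV), G (V), Am (vi), Bdim (vii°).
Triads in Bb major: Bb (I), Cm (ii), Dm (iii), Eb (IV), F (V), Gm (vi), Adim (vii°).
Shared triads with their functions: Dm (ii in C major, iii in Bb major); F (IV in C major, V in Bb major).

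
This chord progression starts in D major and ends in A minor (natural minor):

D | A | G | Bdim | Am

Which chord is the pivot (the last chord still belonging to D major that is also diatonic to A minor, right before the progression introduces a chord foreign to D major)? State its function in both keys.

G — IV in D major, VII in A minor

Chords diatonic to D major: D, Em, F#m, G, A, Bm, C#dim.
Reading the progression, the first chord not in that set is Bdim, so the modulation leaves D major there.
The chord immediately before Bdim is G, which is diatonic to both keys: IV in D major and VII in A minor.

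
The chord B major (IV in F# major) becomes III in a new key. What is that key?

G# minor

The numeral III denotes a major triad on scale degree 3. With B on degree 3, the tonic of the new key is G#.
Degree 3 carries a major triad in natural-minor keys, so the destination is G# minor.
Check: the diatonic triads of G# minor (natural minor) are G#m (i), A#dim (ii°), B (III), C#m (iv), D#m (v), E (VI), F# (VII) — B major is indeed III.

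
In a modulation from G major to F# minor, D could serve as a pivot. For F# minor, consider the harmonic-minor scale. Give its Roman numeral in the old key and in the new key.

The scale of G major is G A B C D E F#; D is degree 5, and the triad built there (D-F#-A) is major, so it is V.
The scale of F# minor (harmonic minor) is F# G# A B C# D E#; D is degree 6, and the triad built there (D-F#-A) is major, so it is VI.

V in G major; VI in F# minor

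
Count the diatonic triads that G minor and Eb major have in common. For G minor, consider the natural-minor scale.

4

Diatonic triads of G minor (natural minor): Gm (i), Adim (ii°), Bb (III), Cm (iv), Dm (v), Eb (VI), F (VII).
Diatonic triads of Eb major: Eb (I), Fm (ii), Gm (iii), Ab (IV), Bb (V), Cm (vi), Ddim (vii°).
Matching root and quality in both lists: Gm, Bb, Cm, Eb.
That gives 4 common triads.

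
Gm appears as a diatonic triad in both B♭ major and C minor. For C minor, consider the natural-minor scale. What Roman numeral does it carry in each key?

The scale of B♭ major is B♭ C D E♭ F G A; G is degree 6, and the triad built there (G-B♭-D) is minor, so it is vi.
The scale of C minor (natural minor) is C D E♭ F G A♭ B♭; G is degree 5, and the triad built there (G-B♭-D) is minor, so it is v.

vi in B♭ major; v in C minor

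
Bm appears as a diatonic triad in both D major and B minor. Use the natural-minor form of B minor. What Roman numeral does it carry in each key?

The scale of D major is D E F♯ G A B C♯; B is degree 6, and the triad built there (B-D-F♯) is minor, so it is vi.
The scale of B minor (natural minor) is B C♯ D E F♯ G A; B is degree 1, and the triad built there (B-D-F♯) is minor, so it is i.

vi in D major; i in B minor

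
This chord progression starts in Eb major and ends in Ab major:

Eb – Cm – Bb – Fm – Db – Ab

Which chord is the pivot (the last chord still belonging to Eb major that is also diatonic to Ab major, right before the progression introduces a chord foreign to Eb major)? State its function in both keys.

Fm — ii in Eb major, vi in Ab major

Chords diatonic to Eb major: Eb, Fm, Gm, Ab, Bb, Cm, Ddim.
Reading the progression, the first chord not in that set is Db, so the modulation leaves Eb major there.
The chord immediately before Db is Fm, which is diatonic to both keys: ii in Eb major and vi in Ab major.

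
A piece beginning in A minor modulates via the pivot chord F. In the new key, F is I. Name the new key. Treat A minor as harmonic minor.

F major

The numeral I denotes a major triad on scale degree 1. With F on degree 1, the tonic of the new key is F.
Degree 1 carries a major triad in major keys, so the destination is F major.
Check: the diatonic triads of F major are F (I), Gm (ii), Am (iii), Bb (IV), C (V), Dm (vi), Edim (vii°) — F is indeed I.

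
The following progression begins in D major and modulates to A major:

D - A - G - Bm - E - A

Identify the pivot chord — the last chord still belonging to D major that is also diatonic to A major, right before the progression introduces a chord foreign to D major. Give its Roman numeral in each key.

Bm — vi in D major, ii in A major

Chords diatonic to D major: D, Em, F#m, G, A, Bm, C#dim.
Reading the progression, the first chord not in that set is E, so the modulation leaves D major there.
The chord immediately before E is Bm, which is diatonic to both keys: vi in D major and ii in A major.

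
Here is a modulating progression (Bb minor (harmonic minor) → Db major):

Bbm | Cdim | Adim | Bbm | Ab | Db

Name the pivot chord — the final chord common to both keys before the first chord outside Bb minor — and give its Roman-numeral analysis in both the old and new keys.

Chords diatonic to Bb minor: Bbm, Cdim, Dbaug, Ebm, F, Gb, Adim.
Reading the progression, the first chord not in that set is Ab, so the modulation leaves Bb minor there.
The chord immediately before Ab is Bbm, which is diatonic to both keys: i in Bb minor and vi in Db major.

Bbm — i in Bb minor, vi in Db major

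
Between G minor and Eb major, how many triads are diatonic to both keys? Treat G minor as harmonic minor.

Diatonic triads of G minor (harmonic minor): Gm (i), Adim (ii°), Bbaug (III+), Cm (iv), D (V), Eb (VI), F#dim (vii°).
Diatonic triads of Eb major: Eb (I), Fm (ii), Gm (iii), Ab (IV), Bb (V), Cm (vi), Ddim (vii°).
Matching root and quality in both lists: Gm, Cm, Eb.
That gives 3 common triads.

3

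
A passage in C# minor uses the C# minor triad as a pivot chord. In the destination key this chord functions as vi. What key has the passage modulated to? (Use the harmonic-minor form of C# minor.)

E major

The numeral vi denotes a minor triad on scale degree 6. With C# on degree 6, the tonic of the new key is E.
Degree 6 carries a minor triad in major keys, so the destination is E major.
Check: the diatonic triads of E major are E (I), F#m (ii), G#m (iii), A (IV), B (V), C#m (vi), D#dim (vii°) — C# minor is indeed vi.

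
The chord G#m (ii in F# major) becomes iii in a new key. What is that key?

E major

The numeral iii denotes a minor triad on scale degree 3. With G# on degree 3, the tonic of the new key is E.
Degree 3 carries a minor triad in major keys, so the destination is E major.
Check: the diatonic triads of E major are E (I), F#m (ii), G#m (iii), A (IV), B (V), C#m (vi), D#dim (vii°) — G#m is indeed iii.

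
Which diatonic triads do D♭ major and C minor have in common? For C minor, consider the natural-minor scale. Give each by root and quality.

Triads in D♭ major: D♭ (I), E♭m (ii), Fm (iii), G♭ (IV), A♭ (V), B♭m (vi), Cdim (vii°).
Triads in C minor (natural minor): Cm (i), Ddim (ii°), E♭ (III), Fm (iv), Gm (v), A♭ (VI), B♭ (VII).
Shared triads with their functions: Fm (iii in D♭ major, iv in C minor); A♭ (V in D♭ major, VI in C minor).

Fm, A♭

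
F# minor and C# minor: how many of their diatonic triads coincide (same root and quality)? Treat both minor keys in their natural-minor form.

4

Diatonic triads of F# minor (natural minor): F#m (i), G#dim (ii°), A (III), Bm (iv), C#m (v), D (VI), E (VII).
Diatonic triads of C# minor (natural minor): C#m (i), D#dim (ii°), E (III), F#m (iv), G#m (v), A (VI), B (VII).
Matching root and quality in both lists: F#m, A, C#m, E.
That gives 4 common triads.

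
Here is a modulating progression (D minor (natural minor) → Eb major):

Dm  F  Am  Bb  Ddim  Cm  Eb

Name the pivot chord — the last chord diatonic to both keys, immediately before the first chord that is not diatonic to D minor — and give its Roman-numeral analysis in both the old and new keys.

Bb — VI in D minor, V in Eb major

Chords diatonic to D minor: Dm, Edim, F, Gm, Am, Bb, C.
Reading the progression, the first chord not in that set is Ddim, so the modulation leaves D minor there.
The chord immediately before Ddim is Bb, which is diatonic to both keys: VI in D minor and V in Eb major.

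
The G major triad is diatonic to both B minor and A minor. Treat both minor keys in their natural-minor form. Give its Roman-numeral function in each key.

The scale of B minor (natural minor) is B C# D E F# G A; G is degree 6, and the triad built there (G-B-D) is major, so it is VI.
The scale of A minor (natural minor) is A B C D E F G; G is degree 7, and the triad built there (G-B-D) is major, so it is VII.

VI in B minor; VII in A minor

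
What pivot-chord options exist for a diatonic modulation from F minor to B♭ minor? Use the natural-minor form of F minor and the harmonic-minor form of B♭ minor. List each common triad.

B♭m

Triads in F minor (natural minor): Fm (i), Gdim (ii°), A♭ (III), B♭m (iv), Cm (v), D♭ (VI), E♭ (VII).
Triads in B♭ minor (harmonic minor): B♭m (i), Cdim (ii°), D♭aug (III+), E♭m (iv), F (V), G♭ (VI), Adim (vii°).
Shared triads with their functions: B♭m (iv in F minor, i in B♭ minor).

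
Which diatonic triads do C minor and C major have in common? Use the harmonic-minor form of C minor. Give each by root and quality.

G, Bdim

Triads in C minor (harmonic minor): C minor (i), D diminished (ii°), Eb augmented (III+), F minor (iv), G major (V), Ab major (VI), B diminished (vii°).
Triads in C major: C major (I), D minor (ii), E minor (iii), F major (IV), G major (V), A minor (vi), B diminished (vii°).
Shared triads with their functions: G major (V in C minor, V in C major); B diminished (vii° in C minor, vii° in C major).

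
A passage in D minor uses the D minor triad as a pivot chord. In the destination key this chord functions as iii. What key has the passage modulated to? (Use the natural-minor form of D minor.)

The numeral iii denotes a minor triad on scale degree 3. With D on degree 3, the tonic of the new key is B♭.
Degree 3 carries a minor triad in major keys, so the destination is B♭ major.
Check: the diatonic triads of B♭ major are B♭ (I), Cm (ii), Dm (iii), E♭ (IV), F (V), Gm (vi), Adim (vii°) — D minor is indeed iii.

B♭ major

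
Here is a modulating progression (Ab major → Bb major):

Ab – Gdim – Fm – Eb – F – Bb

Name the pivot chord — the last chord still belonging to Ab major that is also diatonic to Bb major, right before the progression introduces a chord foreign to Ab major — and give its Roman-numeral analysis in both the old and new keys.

Eb — V in Ab major, IV in Bb major

Chords diatonic to Ab major: Ab, Bbm, Cm, Db, Eb, Fm, Gdim.
Reading the progression, the first chord not in that set is F, so the modulation leaves Ab major there.
The chord immediately before F is Eb, which is diatonic to both keys: V in Ab major and IV in Bb major.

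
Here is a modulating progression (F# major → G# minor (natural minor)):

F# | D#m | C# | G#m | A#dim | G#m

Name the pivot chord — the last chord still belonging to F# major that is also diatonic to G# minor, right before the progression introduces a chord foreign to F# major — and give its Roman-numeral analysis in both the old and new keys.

Chords diatonic to F# major: F#, G#m, A#m, B, C#, D#m, E#dim.
Reading the progression, the first chord not in that set is A#dim, so the modulation leaves F# major there.
The chord immediately before A#dim is G#m, which is diatonic to both keys: ii in F# major and i in G# minor.

G#m — ii in F# major, i in G# minor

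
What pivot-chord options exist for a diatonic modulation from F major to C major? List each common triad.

F, Am, C, Dm

Triads in F major: F (I), Gm (ii), Am (iii), B♭ (IV), C (V), Dm (vi), Edim (vii°).
Triads in C major: C (I), Dm (ii), Em (iii), F (IV), G (V), Am (vi), Bdim (vii°).
Shared triads with their functions: F (I in F major, IV in C major); Am (iii in F major, vi in C major); C (V in F major, I in C major); Dm (vi in F major, ii in C major).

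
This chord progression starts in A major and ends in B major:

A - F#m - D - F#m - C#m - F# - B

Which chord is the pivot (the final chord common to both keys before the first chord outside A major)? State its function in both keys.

Chords diatonic to A major: A, Bm, C#m, D, E, F#m, G#dim.
Reading the progression, the first chord not in that set is F#, so the modulation leaves A major there.
The chord immediately before F# is C#m, which is diatonic to both keys: iii in A major and ii in B major.

C#m — iii in A major, ii in B major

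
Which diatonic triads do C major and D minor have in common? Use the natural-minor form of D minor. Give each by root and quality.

C, Dm, F, Am

Triads in C major: C major (I), D minor (ii), E minor (iii), F major (IV), G major (V), A minor (vi), B diminished (vii°).
Triads in D minor (natural minor): D minor (i), E diminished (ii°), F major (III), G minor (iv), A minor (v), B♭ major (VI), C major (VII).
Shared triads with their functions: C major (I in C major, VII in D minor); D minor (ii in C major, i in D minor); F major (IV in C major, III in D minor); A minor (vi in C major, v in D minor).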